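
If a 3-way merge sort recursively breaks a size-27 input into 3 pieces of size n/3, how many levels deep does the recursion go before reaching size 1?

For divide and conquer with division factor 3:

Problem sizes at each level:
Level 0: 27
Level 1: 9
Level 2: 3
Level 3: 1

The root is level 0 and the size-1 base case is level 3 (the tree spans levels 0 through 3, i.e. 4 levels counting the root), so the depth is the number of divisions: log_3(27) = 3

The recursion tree depth is log_3(27) = 3. At each level, the problem size is divided by 3, so it takes 3 divisions to reduce to a base case of size 1. The algorithm makes 3 recursive calls at each level.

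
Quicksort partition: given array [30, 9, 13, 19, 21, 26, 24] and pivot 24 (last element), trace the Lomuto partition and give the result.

Lomuto partition with pivot = 24:

Initial array: [30, 9, 13, 19, 21, 26, 24]

arr[0]=30 > 24: no swap
arr[1]=9 <= 24: swap with position 0, array becomes [9, 30, 13, 19, 21, 26, 24]
arr[2]=13 <= 24: swap with position 1, array becomes [9, 13, 30, 19, 21, 26, 24]
arr[3]=19 <= 24: swap with position 2, array becomes [9, 13, 19, 30, 21, 26, 24]
arr[4]=21 <= 24: swap with position 3, array becomes [9, 13, 19, 21, 30, 26, 24]
arr[5]=26 > 24: no swap

Place pivot at position 4: [9, 13, 19, 21, 24, 26, 30]
Pivot position: 4

After partitioning with pivot 24, the array becomes [9, 13, 19, 21, 24, 26, 30]. The pivot is placed at index 4. All elements to the left of the pivot are <= 24, and all elements to the right are > 24.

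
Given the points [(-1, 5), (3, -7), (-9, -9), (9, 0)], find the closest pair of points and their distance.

Computing all pairwise distances among 4 points:

d((-1, 5), (3, -7)) = 12.6491
d((-1, 5), (-9, -9)) = 16.1245
d((-1, 5), (9, 0)) = 11.1803
d((3, -7), (-9, -9)) = 12.1655
d((3, -7), (9, 0)) = 9.2195 <-- minimum
d((-9, -9), (9, 0)) = 20.1246

Closest pair: (3, -7) and (9, 0) with distance 9.2195

The closest pair is (3, -7) and (9, 0) with Euclidean distance 9.2195. For 4 points, brute-force pairwise comparison is shown above. For large n, the divide-and-conquer algorithm (sort by x, recurse on halves, check the dividing strip) achieves O(n log n).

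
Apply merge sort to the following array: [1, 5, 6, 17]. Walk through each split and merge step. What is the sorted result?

Merge sort trace:

Split: [1, 5, 6, 17] -> [1, 5] and [6, 17]
  Split: [1, 5] -> [1] and [5]
  Merge: [1] + [5] -> [1, 5]
  Split: [6, 17] -> [6] and [17]
  Merge: [6] + [17] -> [6, 17]
Merge: [1, 5] + [6, 17] -> [1, 5, 6, 17]

Final sorted array: [1, 5, 6, 17]

The merge sort proceeds by recursively splitting the array and merging sorted halves.
After all merges, the sorted array is [1, 5, 6, 17].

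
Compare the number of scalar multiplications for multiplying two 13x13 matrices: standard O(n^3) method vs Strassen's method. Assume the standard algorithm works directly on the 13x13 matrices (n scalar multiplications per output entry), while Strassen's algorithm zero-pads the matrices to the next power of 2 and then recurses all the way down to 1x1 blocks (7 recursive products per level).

Matrix multiplication for 13x13 matrices:

Strassen's algorithm requires power-of-2 dimensions. Pad 13x13 to 16x16 (next power of 2).

Standard algorithm: 13^3 = 2197 multiplications
Strassen's algorithm: 7^(log2(16)) = 7^4 = 2401 multiplications
Difference: 2197 - 2401 = -204 (Strassen uses MORE here due to padding overhead — for small or just-over-power-of-2 n, padding can outweigh the per-level savings)

Standard: 2197 multiplications (13^3). Strassen: 2401 multiplications (7^4, after padding to 16x16). Strassen reduces 8 recursive multiplications to 7 at each level.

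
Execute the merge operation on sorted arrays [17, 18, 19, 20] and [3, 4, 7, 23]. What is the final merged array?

Merging process:

Compare 17 vs 3: take 3 from right. Merged: [3]
Compare 17 vs 4: take 4 from right. Merged: [3, 4]
Compare 17 vs 7: take 7 from right. Merged: [3, 4, 7]
Compare 17 vs 23: take 17 from left. Merged: [3, 4, 7, 17]
Compare 18 vs 23: take 18 from left. Merged: [3, 4, 7, 17, 18]
Compare 19 vs 23: take 19 from left. Merged: [3, 4, 7, 17, 18, 19]
Compare 20 vs 23: take 20 from left. Merged: [3, 4, 7, 17, 18, 19, 20]
Append remaining from right: [23]. Merged: [3, 4, 7, 17, 18, 19, 20, 23]

Final merged array: [3, 4, 7, 17, 18, 19, 20, 23]
Total comparisons: 7

The merged array is [3, 4, 7, 17, 18, 19, 20, 23], requiring 7 comparisons. The merge step runs in O(n) time where n is the total number of elements.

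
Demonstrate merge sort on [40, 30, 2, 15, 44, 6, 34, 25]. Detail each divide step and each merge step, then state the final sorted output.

Merge sort trace:

Split: [40, 30, 2, 15, 44, 6, 34, 25] -> [40, 30, 2, 15] and [44, 6, 34, 25]
  Split: [40, 30, 2, 15] -> [40, 30] and [2, 15]
    Split: [40, 30] -> [40] and [30]
    Merge: [40] + [30] -> [30, 40]
    Split: [2, 15] -> [2] and [15]
    Merge: [2] + [15] -> [2, 15]
  Merge: [30, 40] + [2, 15] -> [2, 15, 30, 40]
  Split: [44, 6, 34, 25] -> [44, 6] and [34, 25]
    Split: [44, 6] -> [44] and [6]
    Merge: [44] + [6] -> [6, 44]
    Split: [34, 25] -> [34] and [25]
    Merge: [34] + [25] -> [25, 34]
  Merge: [6, 44] + [25, 34] -> [6, 25, 34, 44]
Merge: [2, 15, 30, 40] + [6, 25, 34, 44] -> [2, 6, 15, 25, 30, 34, 40, 44]

Final sorted array: [2, 6, 15, 25, 30, 34, 40, 44]

The merge sort proceeds by recursively splitting the array and merging sorted halves.
After all merges, the sorted array is [2, 6, 15, 25, 30, 34, 40, 44].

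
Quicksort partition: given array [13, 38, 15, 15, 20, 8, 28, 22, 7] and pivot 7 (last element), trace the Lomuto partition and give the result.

Lomuto partition with pivot = 7:

Initial array: [13, 38, 15, 15, 20, 8, 28, 22, 7]

arr[0]=13 > 7: no swap
arr[1]=38 > 7: no swap
arr[2]=15 > 7: no swap
arr[3]=15 > 7: no swap
arr[4]=20 > 7: no swap
arr[5]=8 > 7: no swap
arr[6]=28 > 7: no swap
arr[7]=22 > 7: no swap

Place pivot at position 0: [7, 38, 15, 15, 20, 8, 28, 22, 13]
Pivot position: 0

After partitioning with pivot 7, the array becomes [7, 38, 15, 15, 20, 8, 28, 22, 13]. The pivot is placed at index 0. All elements to the left of the pivot are <= 7, and all elements to the right are > 7.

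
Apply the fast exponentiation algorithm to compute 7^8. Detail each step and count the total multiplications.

Computing 7^8 by squaring (build up from 7^1; each line after the first costs one multiplication):

7^1 = 7
7^2 = (7^1)^2 = 7^2 = 49
7^4 = (7^2)^2 = 49^2 = 2401
7^8 = (7^4)^2 = 2401^2 = 5764801

Result: 5764801
Multiplications needed: 3 (3 lines after 7^1)

7^8 = 5764801. Using exponentiation by squaring, this requires 3 multiplications. The key idea: if the exponent is even, square the half-power; if odd, multiply by the base once.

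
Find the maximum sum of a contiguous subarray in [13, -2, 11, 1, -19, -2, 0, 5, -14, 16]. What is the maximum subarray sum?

Using Kadane's algorithm on [13, -2, 11, 1, -19, -2, 0, 5, -14, 16]:

Scanning through the array:
Position 1 (value -2): max_ending_here = 11, max_so_far = 13
Position 2 (value 11): max_ending_here = 22, max_so_far = 22
Position 3 (value 1): max_ending_here = 23, max_so_far = 23
Position 4 (value -19): max_ending_here = 4, max_so_far = 23
Position 5 (value -2): max_ending_here = 2, max_so_far = 23
Position 6 (value 0): max_ending_here = 2, max_so_far = 23
Position 7 (value 5): max_ending_here = 7, max_so_far = 23
Position 8 (value -14): max_ending_here = -7, max_so_far = 23
Position 9 (value 16): max_ending_here = 16, max_so_far = 23

Maximum subarray: [13, -2, 11, 1]
Maximum sum: 23

The maximum subarray is [13, -2, 11, 1] with sum 23. This subarray runs from index 0 to index 3.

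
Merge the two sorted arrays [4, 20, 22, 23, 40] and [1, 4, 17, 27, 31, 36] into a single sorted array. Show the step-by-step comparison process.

Merging process:

Compare 4 vs 1: take 1 from right. Merged: [1]
Compare 4 vs 4: take 4 from left. Merged: [1, 4]
Compare 20 vs 4: take 4 from right. Merged: [1, 4, 4]
Compare 20 vs 17: take 17 from right. Merged: [1, 4, 4, 17]
Compare 20 vs 27: take 20 from left. Merged: [1, 4, 4, 17, 20]
Compare 22 vs 27: take 22 from left. Merged: [1, 4, 4, 17, 20, 22]
Compare 23 vs 27: take 23 from left. Merged: [1, 4, 4, 17, 20, 22, 23]
Compare 40 vs 27: take 27 from right. Merged: [1, 4, 4, 17, 20, 22, 23, 27]
Compare 40 vs 31: take 31 from right. Merged: [1, 4, 4, 17, 20, 22, 23, 27, 31]
Compare 40 vs 36: take 36 from right. Merged: [1, 4, 4, 17, 20, 22, 23, 27, 31, 36]
Append remaining from left: [40]. Merged: [1, 4, 4, 17, 20, 22, 23, 27, 31, 36, 40]

Final merged array: [1, 4, 4, 17, 20, 22, 23, 27, 31, 36, 40]
Total comparisons: 10

The merged array is [1, 4, 4, 17, 20, 22, 23, 27, 31, 36, 40], requiring 10 comparisons. The merge step runs in O(n) time where n is the total number of elements.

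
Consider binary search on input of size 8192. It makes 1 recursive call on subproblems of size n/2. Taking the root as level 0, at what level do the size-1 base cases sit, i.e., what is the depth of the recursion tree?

For divide and conquer with division factor 2:

Problem sizes at each level:
Level 0: 8192
Level 1: 4096
Level 2: 2048
Level 3: 1024
Level 4: 512
Level 5: 256
Level 6: 128
Level 7: 64
Level 8: 32
Level 9: 16
Level 10: 8
Level 11: 4
Level 12: 2
Level 13: 1

The root is level 0 and the size-1 base case is level 13 (the tree spans levels 0 through 13, i.e. 14 levels counting the root), so the depth is the number of divisions: log_2(8192) = 13

The recursion tree depth is log_2(8192) = 13. At each level, the problem size is divided by 2, so it takes 13 divisions to reduce to a base case of size 1. The algorithm makes 1 recursive call at each level.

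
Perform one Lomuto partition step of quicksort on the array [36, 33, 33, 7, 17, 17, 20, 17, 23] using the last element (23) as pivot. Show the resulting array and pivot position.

Lomuto partition with pivot = 23:

Initial array: [36, 33, 33, 7, 17, 17, 20, 17, 23]

arr[0]=36 > 23: no swap
arr[1]=33 > 23: no swap
arr[2]=33 > 23: no swap
arr[3]=7 <= 23: swap with position 0, array becomes [7, 33, 33, 36, 17, 17, 20, 17, 23]
arr[4]=17 <= 23: swap with position 1, array becomes [7, 17, 33, 36, 33, 17, 20, 17, 23]
arr[5]=17 <= 23: swap with position 2, array becomes [7, 17, 17, 36, 33, 33, 20, 17, 23]
arr[6]=20 <= 23: swap with position 3, array becomes [7, 17, 17, 20, 33, 33, 36, 17, 23]
arr[7]=17 <= 23: swap with position 4, array becomes [7, 17, 17, 20, 17, 33, 36, 33, 23]

Place pivot at position 5: [7, 17, 17, 20, 17, 23, 36, 33, 33]
Pivot position: 5

After partitioning with pivot 23, the array becomes [7, 17, 17, 20, 17, 23, 36, 33, 33]. The pivot is placed at index 5. All elements to the left of the pivot are <= 23, and all elements to the right are > 23.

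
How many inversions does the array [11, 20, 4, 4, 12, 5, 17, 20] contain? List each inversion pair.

Finding inversions in [11, 20, 4, 4, 12, 5, 17, 20]:

(0, 2): arr[0]=11 > arr[2]=4
(0, 3): arr[0]=11 > arr[3]=4
(0, 5): arr[0]=11 > arr[5]=5
(1, 2): arr[1]=20 > arr[2]=4
(1, 3): arr[1]=20 > arr[3]=4
(1, 4): arr[1]=20 > arr[4]=12
(1, 5): arr[1]=20 > arr[5]=5
(1, 6): arr[1]=20 > arr[6]=17
(4, 5): arr[4]=12 > arr[5]=5

Total inversions: 9

The array has 9 inversion(s): (0,2), (0,3), (0,5), (1,2), (1,3), (1,4), (1,5), (1,6), (4,5). Each pair (i,j) satisfies i < j and arr[i] > arr[j].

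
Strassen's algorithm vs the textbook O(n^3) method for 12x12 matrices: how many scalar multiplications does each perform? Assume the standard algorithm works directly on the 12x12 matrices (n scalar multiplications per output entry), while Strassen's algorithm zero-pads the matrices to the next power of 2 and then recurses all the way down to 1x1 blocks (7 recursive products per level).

Matrix multiplication for 12x12 matrices:

Strassen's algorithm requires power-of-2 dimensions. Pad 12x12 to 16x16 (next power of 2).

Standard algorithm: 12^3 = 1728 multiplications
Strassen's algorithm: 7^(log2(16)) = 7^4 = 2401 multiplications
Difference: 1728 - 2401 = -673 (Strassen uses MORE here due to padding overhead — for small or just-over-power-of-2 n, padding can outweigh the per-level savings)

Standard: 1728 multiplications (12^3). Strassen: 2401 multiplications (7^4, after padding to 16x16). Strassen reduces 8 recursive multiplications to 7 at each level.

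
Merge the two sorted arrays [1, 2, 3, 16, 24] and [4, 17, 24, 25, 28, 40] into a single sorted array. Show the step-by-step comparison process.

Merging process:

Compare 1 vs 4: take 1 from left. Merged: [1]
Compare 2 vs 4: take 2 from left. Merged: [1, 2]
Compare 3 vs 4: take 3 from left. Merged: [1, 2, 3]
Compare 16 vs 4: take 4 from right. Merged: [1, 2, 3, 4]
Compare 16 vs 17: take 16 from left. Merged: [1, 2, 3, 4, 16]
Compare 24 vs 17: take 17 from right. Merged: [1, 2, 3, 4, 16, 17]
Compare 24 vs 24: take 24 from left. Merged: [1, 2, 3, 4, 16, 17, 24]
Append remaining from right: [24, 25, 28, 40]. Merged: [1, 2, 3, 4, 16, 17, 24, 24, 25, 28, 40]

Final merged array: [1, 2, 3, 4, 16, 17, 24, 24, 25, 28, 40]
Total comparisons: 7

The merged array is [1, 2, 3, 4, 16, 17, 24, 24, 25, 28, 40], requiring 7 comparisons. The merge step runs in O(n) time where n is the total number of elements.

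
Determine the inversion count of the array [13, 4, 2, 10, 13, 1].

Finding inversions in [13, 4, 2, 10, 13, 1]:

(0, 1): arr[0]=13 > arr[1]=4
(0, 2): arr[0]=13 > arr[2]=2
(0, 3): arr[0]=13 > arr[3]=10
(0, 5): arr[0]=13 > arr[5]=1
(1, 2): arr[1]=4 > arr[2]=2
(1, 5): arr[1]=4 > arr[5]=1
(2, 5): arr[2]=2 > arr[5]=1
(3, 5): arr[3]=10 > arr[5]=1
(4, 5): arr[4]=13 > arr[5]=1

Total inversions: 9

The array has 9 inversion(s): (0,1), (0,2), (0,3), (0,5), (1,2), (1,5), (2,5), (3,5), (4,5). Each pair (i,j) satisfies i < j and arr[i] > arr[j].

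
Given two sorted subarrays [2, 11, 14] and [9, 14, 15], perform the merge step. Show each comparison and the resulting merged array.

Merging process:

Compare 2 vs 9: take 2 from left. Merged: [2]
Compare 11 vs 9: take 9 from right. Merged: [2, 9]
Compare 11 vs 14: take 11 from left. Merged: [2, 9, 11]
Compare 14 vs 14: take 14 from left. Merged: [2, 9, 11, 14]
Append remaining from right: [14, 15]. Merged: [2, 9, 11, 14, 14, 15]

Final merged array: [2, 9, 11, 14, 14, 15]
Total comparisons: 4

The merged array is [2, 9, 11, 14, 14, 15], requiring 4 comparisons. The merge step runs in O(n) time where n is the total number of elements.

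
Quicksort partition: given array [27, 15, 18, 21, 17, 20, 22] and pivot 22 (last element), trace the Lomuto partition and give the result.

Lomuto partition with pivot = 22:

Initial array: [27, 15, 18, 21, 17, 20, 22]

arr[0]=27 > 22: no swap
arr[1]=15 <= 22: swap with position 0, array becomes [15, 27, 18, 21, 17, 20, 22]
arr[2]=18 <= 22: swap with position 1, array becomes [15, 18, 27, 21, 17, 20, 22]
arr[3]=21 <= 22: swap with position 2, array becomes [15, 18, 21, 27, 17, 20, 22]
arr[4]=17 <= 22: swap with position 3, array becomes [15, 18, 21, 17, 27, 20, 22]
arr[5]=20 <= 22: swap with position 4, array becomes [15, 18, 21, 17, 20, 27, 22]

Place pivot at position 5: [15, 18, 21, 17, 20, 22, 27]
Pivot position: 5

After partitioning with pivot 22, the array becomes [15, 18, 21, 17, 20, 22, 27]. The pivot is placed at index 5. All elements to the left of the pivot are <= 22, and all elements to the right are > 22.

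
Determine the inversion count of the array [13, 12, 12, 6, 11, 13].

Finding inversions in [13, 12, 12, 6, 11, 13]:

(0, 1): arr[0]=13 > arr[1]=12
(0, 2): arr[0]=13 > arr[2]=12
(0, 3): arr[0]=13 > arr[3]=6
(0, 4): arr[0]=13 > arr[4]=11
(1, 3): arr[1]=12 > arr[3]=6
(1, 4): arr[1]=12 > arr[4]=11
(2, 3): arr[2]=12 > arr[3]=6
(2, 4): arr[2]=12 > arr[4]=11

Total inversions: 8

The array has 8 inversion(s): (0,1), (0,2), (0,3), (0,4), (1,3), (1,4), (2,3), (2,4). Each pair (i,j) satisfies i < j and arr[i] > arr[j].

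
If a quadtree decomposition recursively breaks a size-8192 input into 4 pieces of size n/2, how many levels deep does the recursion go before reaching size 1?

For divide and conquer with division factor 2:

Problem sizes at each level:
Level 0: 8192
Level 1: 4096
Level 2: 2048
Level 3: 1024
Level 4: 512
Level 5: 256
Level 6: 128
Level 7: 64
Level 8: 32
Level 9: 16
Level 10: 8
Level 11: 4
Level 12: 2
Level 13: 1

The root is level 0 and the size-1 base case is level 13 (the tree spans levels 0 through 13, i.e. 14 levels counting the root), so the depth is the number of divisions: log_2(8192) = 13

The recursion tree depth is log_2(8192) = 13. At each level, the problem size is divided by 2, so it takes 13 divisions to reduce to a base case of size 1. The algorithm makes 4 recursive calls at each level.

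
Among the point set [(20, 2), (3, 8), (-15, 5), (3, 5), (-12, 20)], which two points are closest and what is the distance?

Computing all pairwise distances among 5 points:

d((20, 2), (3, 8)) = 18.0278
d((20, 2), (-15, 5)) = 35.1283
d((20, 2), (3, 5)) = 17.2627
d((20, 2), (-12, 20)) = 36.7151
d((3, 8), (-15, 5)) = 18.2483
d((3, 8), (3, 5)) = 3.0 <-- minimum
d((3, 8), (-12, 20)) = 19.2094
d((-15, 5), (3, 5)) = 18.0
d((-15, 5), (-12, 20)) = 15.2971
d((3, 5), (-12, 20)) = 21.2132

Closest pair: (3, 8) and (3, 5) with distance 3.0

The closest pair is (3, 8) and (3, 5) with Euclidean distance 3.0. For 5 points, brute-force pairwise comparison is shown above. For large n, the divide-and-conquer algorithm (sort by x, recurse on halves, check the dividing strip) achieves O(n log n).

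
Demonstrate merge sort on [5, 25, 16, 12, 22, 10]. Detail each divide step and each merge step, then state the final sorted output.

Merge sort trace:

Split: [5, 25, 16, 12, 22, 10] -> [5, 25, 16] and [12, 22, 10]
  Split: [5, 25, 16] -> [5] and [25, 16]
    Split: [25, 16] -> [25] and [16]
    Merge: [25] + [16] -> [16, 25]
  Merge: [5] + [16, 25] -> [5, 16, 25]
  Split: [12, 22, 10] -> [12] and [22, 10]
    Split: [22, 10] -> [22] and [10]
    Merge: [22] + [10] -> [10, 22]
  Merge: [12] + [10, 22] -> [10, 12, 22]
Merge: [5, 16, 25] + [10, 12, 22] -> [5, 10, 12, 16, 22, 25]

Final sorted array: [5, 10, 12, 16, 22, 25]

The merge sort proceeds by recursively splitting the array and merging sorted halves.
After all merges, the sorted array is [5, 10, 12, 16, 22, 25].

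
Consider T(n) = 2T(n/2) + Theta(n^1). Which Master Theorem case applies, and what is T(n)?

Master Theorem for T(n) = 2T(n/2) + O(n^1):

a = 2, b = 2, c = 1
log_b(a) = log_2(2) = 1.0000

Case 2: c = 1 = log_2(2) = 1.0000
T(n) = O(n^1 log n) = O(n log n)

For T(n) = 2T(n/2) + O(n^1): log_2(2) = 1.0000. This is Case 2 of the Master Theorem (c = log_b(a), equal work at all levels), giving O(n log n).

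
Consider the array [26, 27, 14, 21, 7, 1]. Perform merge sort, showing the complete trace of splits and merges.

Merge sort trace:

Split: [26, 27, 14, 21, 7, 1] -> [26, 27, 14] and [21, 7, 1]
  Split: [26, 27, 14] -> [26] and [27, 14]
    Split: [27, 14] -> [27] and [14]
    Merge: [27] + [14] -> [14, 27]
  Merge: [26] + [14, 27] -> [14, 26, 27]
  Split: [21, 7, 1] -> [21] and [7, 1]
    Split: [7, 1] -> [7] and [1]
    Merge: [7] + [1] -> [1, 7]
  Merge: [21] + [1, 7] -> [1, 7, 21]
Merge: [14, 26, 27] + [1, 7, 21] -> [1, 7, 14, 21, 26, 27]

Final sorted array: [1, 7, 14, 21, 26, 27]

The merge sort proceeds by recursively splitting the array and merging sorted halves.
After all merges, the sorted array is [1, 7, 14, 21, 26, 27].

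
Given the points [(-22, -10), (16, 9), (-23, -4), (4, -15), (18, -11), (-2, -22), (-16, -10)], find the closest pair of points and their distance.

Computing all pairwise distances among 7 points:

d((-22, -10), (16, 9)) = 42.4853
d((-22, -10), (-23, -4)) = 6.0828
d((-22, -10), (4, -15)) = 26.4764
d((-22, -10), (18, -11)) = 40.0125
d((-22, -10), (-2, -22)) = 23.3238
d((-22, -10), (-16, -10)) = 6.0 <-- minimum
d((16, 9), (-23, -4)) = 41.1096
d((16, 9), (4, -15)) = 26.8328
d((16, 9), (18, -11)) = 20.0998
d((16, 9), (-2, -22)) = 35.8469
d((16, 9), (-16, -10)) = 37.2156
d((-23, -4), (4, -15)) = 29.1548
d((-23, -4), (18, -11)) = 41.5933
d((-23, -4), (-2, -22)) = 27.6586
d((-23, -4), (-16, -10)) = 9.2195
d((4, -15), (18, -11)) = 14.5602
d((4, -15), (-2, -22)) = 9.2195
d((4, -15), (-16, -10)) = 20.6155
d((18, -11), (-2, -22)) = 22.8254
d((18, -11), (-16, -10)) = 34.0147
d((-2, -22), (-16, -10)) = 18.4391

Closest pair: (-22, -10) and (-16, -10) with distance 6.0

The closest pair is (-22, -10) and (-16, -10) with Euclidean distance 6.0. For 7 points, brute-force pairwise comparison is shown above. For large n, the divide-and-conquer algorithm (sort by x, recurse on halves, check the dividing strip) achieves O(n log n).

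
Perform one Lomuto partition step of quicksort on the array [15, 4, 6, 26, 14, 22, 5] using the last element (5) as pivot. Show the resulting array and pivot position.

Lomuto partition with pivot = 5:

Initial array: [15, 4, 6, 26, 14, 22, 5]

arr[0]=15 > 5: no swap
arr[1]=4 <= 5: swap with position 0, array becomes [4, 15, 6, 26, 14, 22, 5]
arr[2]=6 > 5: no swap
arr[3]=26 > 5: no swap
arr[4]=14 > 5: no swap
arr[5]=22 > 5: no swap

Place pivot at position 1: [4, 5, 6, 26, 14, 22, 15]
Pivot position: 1

After partitioning with pivot 5, the array becomes [4, 5, 6, 26, 14, 22, 15]. The pivot is placed at index 1. All elements to the left of the pivot are <= 5, and all elements to the right are > 5.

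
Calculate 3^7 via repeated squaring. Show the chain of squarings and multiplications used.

Computing 3^7 by squaring (build up from 3^1; each line after the first costs one multiplication):

3^1 = 3
3^2 = (3^1)^2 = 3^2 = 9
3^3 = 3 * 3^2 = 3 * 9 = 27
3^6 = (3^3)^2 = 27^2 = 729
3^7 = 3 * 3^6 = 3 * 729 = 2187

Result: 2187
Multiplications needed: 4 (4 lines after 3^1)

3^7 = 2187. Using exponentiation by squaring, this requires 4 multiplications. The key idea: if the exponent is even, square the half-power; if odd, multiply by the base once.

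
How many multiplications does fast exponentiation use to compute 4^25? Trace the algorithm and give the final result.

Computing 4^25 by squaring (build up from 4^1; each line after the first costs one multiplication):

4^1 = 4
4^2 = (4^1)^2 = 4^2 = 16
4^3 = 4 * 4^2 = 4 * 16 = 64
4^6 = (4^3)^2 = 64^2 = 4096
4^12 = (4^6)^2 = 4096^2 = 16777216
4^24 = (4^12)^2 = 16777216^2 = 281474976710656
4^25 = 4 * 4^24 = 4 * 281474976710656 = 1125899906842624

Result: 1125899906842624
Multiplications needed: 6 (6 lines after 4^1)

4^25 = 1125899906842624. Using exponentiation by squaring, this requires 6 multiplications. The key idea: if the exponent is even, square the half-power; if odd, multiply by the base once.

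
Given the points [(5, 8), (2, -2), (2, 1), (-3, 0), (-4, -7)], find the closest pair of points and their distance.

Computing all pairwise distances among 5 points:

d((5, 8), (2, -2)) = 10.4403
d((5, 8), (2, 1)) = 7.6158
d((5, 8), (-3, 0)) = 11.3137
d((5, 8), (-4, -7)) = 17.4929
d((2, -2), (2, 1)) = 3.0 <-- minimum
d((2, -2), (-3, 0)) = 5.3852
d((2, -2), (-4, -7)) = 7.8102
d((2, 1), (-3, 0)) = 5.099
d((2, 1), (-4, -7)) = 10.0
d((-3, 0), (-4, -7)) = 7.0711

Closest pair: (2, -2) and (2, 1) with distance 3.0

The closest pair is (2, -2) and (2, 1) with Euclidean distance 3.0. For 5 points, brute-force pairwise comparison is shown above. For large n, the divide-and-conquer algorithm (sort by x, recurse on halves, check the dividing strip) achieves O(n log n).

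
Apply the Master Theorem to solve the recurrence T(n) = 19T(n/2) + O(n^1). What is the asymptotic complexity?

Master Theorem for T(n) = 19T(n/2) + O(n^1):

a = 19, b = 2, c = 1
log_b(a) = log_2(19) = 4.2479

Case 1: c = 1 < log_2(19) = 4.2479
T(n) = O(n^(log_2 19))

For T(n) = 19T(n/2) + O(n^1): log_2(19) = 4.2479. This is Case 1 of the Master Theorem (c < log_b(a), work dominated by leaves), giving O(n^(log_2 19)).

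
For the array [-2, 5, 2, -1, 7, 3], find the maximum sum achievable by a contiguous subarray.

Using Kadane's algorithm on [-2, 5, 2, -1, 7, 3]:

Scanning through the array:
Position 1 (value 5): max_ending_here = 5, max_so_far = 5
Position 2 (value 2): max_ending_here = 7, max_so_far = 7
Position 3 (value -1): max_ending_here = 6, max_so_far = 7
Position 4 (value 7): max_ending_here = 13, max_so_far = 13
Position 5 (value 3): max_ending_here = 16, max_so_far = 16

Maximum subarray: [5, 2, -1, 7, 3]
Maximum sum: 16

The maximum subarray is [5, 2, -1, 7, 3] with sum 16. This subarray runs from index 1 to index 5.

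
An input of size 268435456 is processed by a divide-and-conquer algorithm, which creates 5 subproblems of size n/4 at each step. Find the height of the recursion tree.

For divide and conquer with division factor 4:

Problem sizes at each level:
Level 0: 268435456
Level 1: 67108864
Level 2: 16777216
Level 3: 4194304
Level 4: 1048576
Level 5: 262144
Level 6: 65536
Level 7: 16384
Level 8: 4096
Level 9: 1024
Level 10: 256
Level 11: 64
Level 12: 16
Level 13: 4
Level 14: 1

The root is level 0 and the size-1 base case is level 14 (the tree spans levels 0 through 14, i.e. 15 levels counting the root), so the depth is the number of divisions: log_4(268435456) = 14

The recursion tree depth is log_4(268435456) = 14. At each level, the problem size is divided by 4, so it takes 14 divisions to reduce to a base case of size 1. The algorithm makes 5 recursive calls at each level.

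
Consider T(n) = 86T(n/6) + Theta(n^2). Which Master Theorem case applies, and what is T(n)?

Master Theorem for T(n) = 86T(n/6) + O(n^2):

a = 86, b = 6, c = 2
log_b(a) = log_6(86) = 2.4860

Case 1: c = 2 < log_6(86) = 2.4860
T(n) = O(n^(log_6 86))

For T(n) = 86T(n/6) + O(n^2): log_6(86) = 2.4860. This is Case 1 of the Master Theorem (c < log_b(a), work dominated by leaves), giving O(n^(log_6 86)).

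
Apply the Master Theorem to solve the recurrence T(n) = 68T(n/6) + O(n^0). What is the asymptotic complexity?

Master Theorem for T(n) = 68T(n/6) + O(n^0):

a = 68, b = 6, c = 0
log_b(a) = log_6(68) = 2.3550

Case 1: c = 0 < log_6(68) = 2.3550
T(n) = O(n^(log_6 68))

For T(n) = 68T(n/6) + O(n^0): log_6(68) = 2.3550. This is Case 1 of the Master Theorem (c < log_b(a), work dominated by leaves), giving O(n^(log_6 68)).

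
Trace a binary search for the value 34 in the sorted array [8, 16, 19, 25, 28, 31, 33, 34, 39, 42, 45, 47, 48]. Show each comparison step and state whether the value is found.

Binary search for 34 in [8, 16, 19, 25, 28, 31, 33, 34, 39, 42, 45, 47, 48]:

lo=0, hi=12, mid=6, arr[mid]=33 -> 33 < 34, search right half
lo=7, hi=12, mid=9, arr[mid]=42 -> 42 > 34, search left half
lo=7, hi=8, mid=7, arr[mid]=34 -> Found target at index 7!

Binary search finds 34 at index 7 after 3 comparisons. The search repeatedly halves the search space by comparing with the middle element.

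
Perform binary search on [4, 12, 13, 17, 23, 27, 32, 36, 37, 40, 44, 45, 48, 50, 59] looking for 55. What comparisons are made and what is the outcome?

Binary search for 55 in [4, 12, 13, 17, 23, 27, 32, 36, 37, 40, 44, 45, 48, 50, 59]:

lo=0, hi=14, mid=7, arr[mid]=36 -> 36 < 55, search right half
lo=8, hi=14, mid=11, arr[mid]=45 -> 45 < 55, search right half
lo=12, hi=14, mid=13, arr[mid]=50 -> 50 < 55, search right half
lo=14, hi=14, mid=14, arr[mid]=59 -> 59 > 55, search left half
lo=14 > hi=13, target 55 not found

Binary search determines that 55 is not in the array after 4 comparisons. The search space was exhausted without finding the target.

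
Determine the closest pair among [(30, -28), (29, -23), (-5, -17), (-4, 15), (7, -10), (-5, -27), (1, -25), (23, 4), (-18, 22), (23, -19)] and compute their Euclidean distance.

Computing all pairwise distances among 10 points:

d((30, -28), (29, -23)) = 5.099 <-- minimum
d((30, -28), (-5, -17)) = 36.6879
d((30, -28), (-4, 15)) = 54.8179
d((30, -28), (7, -10)) = 29.2062
d((30, -28), (-5, -27)) = 35.0143
d((30, -28), (1, -25)) = 29.1548
d((30, -28), (23, 4)) = 32.7567
d((30, -28), (-18, 22)) = 69.3109
d((30, -28), (23, -19)) = 11.4018
d((29, -23), (-5, -17)) = 34.5254
d((29, -23), (-4, 15)) = 50.3289
d((29, -23), (7, -10)) = 25.5539
d((29, -23), (-5, -27)) = 34.2345
d((29, -23), (1, -25)) = 28.0713
d((29, -23), (23, 4)) = 27.6586
d((29, -23), (-18, 22)) = 65.0692
d((29, -23), (23, -19)) = 7.2111
d((-5, -17), (-4, 15)) = 32.0156
d((-5, -17), (7, -10)) = 13.8924
d((-5, -17), (-5, -27)) = 10.0
d((-5, -17), (1, -25)) = 10.0
d((-5, -17), (23, 4)) = 35.0
d((-5, -17), (-18, 22)) = 41.1096
d((-5, -17), (23, -19)) = 28.0713
d((-4, 15), (7, -10)) = 27.313
d((-4, 15), (-5, -27)) = 42.0119
d((-4, 15), (1, -25)) = 40.3113
d((-4, 15), (23, 4)) = 29.1548
d((-4, 15), (-18, 22)) = 15.6525
d((-4, 15), (23, -19)) = 43.4166
d((7, -10), (-5, -27)) = 20.8087
d((7, -10), (1, -25)) = 16.1555
d((7, -10), (23, 4)) = 21.2603
d((7, -10), (-18, 22)) = 40.6079
d((7, -10), (23, -19)) = 18.3576
d((-5, -27), (1, -25)) = 6.3246
d((-5, -27), (23, 4)) = 41.7732
d((-5, -27), (-18, 22)) = 50.6952
d((-5, -27), (23, -19)) = 29.1204
d((1, -25), (23, 4)) = 36.4005
d((1, -25), (-18, 22)) = 50.6952
d((1, -25), (23, -19)) = 22.8035
d((23, 4), (-18, 22)) = 44.7772
d((23, 4), (23, -19)) = 23.0
d((-18, 22), (23, -19)) = 57.9828

Closest pair: (30, -28) and (29, -23) with distance 5.099

The closest pair is (30, -28) and (29, -23) with Euclidean distance 5.099. For 10 points, brute-force pairwise comparison is shown above. For large n, the divide-and-conquer algorithm (sort by x, recurse on halves, check the dividing strip) achieves O(n log n).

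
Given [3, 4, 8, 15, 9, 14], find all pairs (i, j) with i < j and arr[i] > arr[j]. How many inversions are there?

Finding inversions in [3, 4, 8, 15, 9, 14]:

(3, 4): arr[3]=15 > arr[4]=9
(3, 5): arr[3]=15 > arr[5]=14

Total inversions: 2

The array has 2 inversion(s): (3,4), (3,5). Each pair (i,j) satisfies i < j and arr[i] > arr[j].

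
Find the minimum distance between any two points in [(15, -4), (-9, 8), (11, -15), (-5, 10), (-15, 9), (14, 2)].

Computing all pairwise distances among 6 points:

d((15, -4), (-9, 8)) = 26.8328
d((15, -4), (11, -15)) = 11.7047
d((15, -4), (-5, 10)) = 24.4131
d((15, -4), (-15, 9)) = 32.6956
d((15, -4), (14, 2)) = 6.0828
d((-9, 8), (11, -15)) = 30.4795
d((-9, 8), (-5, 10)) = 4.4721 <-- minimum
d((-9, 8), (-15, 9)) = 6.0828
d((-9, 8), (14, 2)) = 23.7697
d((11, -15), (-5, 10)) = 29.6816
d((11, -15), (-15, 9)) = 35.3836
d((11, -15), (14, 2)) = 17.2627
d((-5, 10), (-15, 9)) = 10.0499
d((-5, 10), (14, 2)) = 20.6155
d((-15, 9), (14, 2)) = 29.8329

Closest pair: (-9, 8) and (-5, 10) with distance 4.4721

The closest pair is (-9, 8) and (-5, 10) with Euclidean distance 4.4721. For 6 points, brute-force pairwise comparison is shown above. For large n, the divide-and-conquer algorithm (sort by x, recurse on halves, check the dividing strip) achieves O(n log n).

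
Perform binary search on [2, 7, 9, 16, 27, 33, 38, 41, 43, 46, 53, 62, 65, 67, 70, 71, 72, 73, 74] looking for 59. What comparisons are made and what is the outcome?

Binary search for 59 in [2, 7, 9, 16, 27, 33, 38, 41, 43, 46, 53, 62, 65, 67, 70, 71, 72, 73, 74]:

lo=0, hi=18, mid=9, arr[mid]=46 -> 46 < 59, search right half
lo=10, hi=18, mid=14, arr[mid]=70 -> 70 > 59, search left half
lo=10, hi=13, mid=11, arr[mid]=62 -> 62 > 59, search left half
lo=10, hi=10, mid=10, arr[mid]=53 -> 53 < 59, search right half
lo=11 > hi=10, target 59 not found

Binary search determines that 59 is not in the array after 4 comparisons. The search space was exhausted without finding the target.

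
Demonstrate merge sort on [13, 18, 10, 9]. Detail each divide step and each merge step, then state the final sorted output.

Merge sort trace:

Split: [13, 18, 10, 9] -> [13, 18] and [10, 9]
  Split: [13, 18] -> [13] and [18]
  Merge: [13] + [18] -> [13, 18]
  Split: [10, 9] -> [10] and [9]
  Merge: [10] + [9] -> [9, 10]
Merge: [13, 18] + [9, 10] -> [9, 10, 13, 18]

Final sorted array: [9, 10, 13, 18]

The merge sort proceeds by recursively splitting the array and merging sorted halves.
After all merges, the sorted array is [9, 10, 13, 18].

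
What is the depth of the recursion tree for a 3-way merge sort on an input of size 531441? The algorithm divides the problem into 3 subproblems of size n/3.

For divide and conquer with division factor 3:

Problem sizes at each level:
Level 0: 531441
Level 1: 177147
Level 2: 59049
Level 3: 19683
Level 4: 6561
Level 5: 2187
Level 6: 729
Level 7: 243
Level 8: 81
Level 9: 27
Level 10: 9
Level 11: 3
Level 12: 1

The root is level 0 and the size-1 base case is level 12 (the tree spans levels 0 through 12, i.e. 13 levels counting the root), so the depth is the number of divisions: log_3(531441) = 12

The recursion tree depth is log_3(531441) = 12. At each level, the problem size is divided by 3, so it takes 12 divisions to reduce to a base case of size 1. The algorithm makes 3 recursive calls at each level.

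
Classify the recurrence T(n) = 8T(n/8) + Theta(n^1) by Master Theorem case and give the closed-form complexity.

Master Theorem for T(n) = 8T(n/8) + O(n^1):

a = 8, b = 8, c = 1
log_b(a) = log_8(8) = 1.0000

Case 2: c = 1 = log_8(8) = 1.0000
T(n) = O(n^1 log n) = O(n log n)

For T(n) = 8T(n/8) + O(n^1): log_8(8) = 1.0000. This is Case 2 of the Master Theorem (c = log_b(a), equal work at all levels), giving O(n log n).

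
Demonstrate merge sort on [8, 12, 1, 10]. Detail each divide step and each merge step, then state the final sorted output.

Merge sort trace:

Split: [8, 12, 1, 10] -> [8, 12] and [1, 10]
  Split: [8, 12] -> [8] and [12]
  Merge: [8] + [12] -> [8, 12]
  Split: [1, 10] -> [1] and [10]
  Merge: [1] + [10] -> [1, 10]
Merge: [8, 12] + [1, 10] -> [1, 8, 10, 12]

Final sorted array: [1, 8, 10, 12]

The merge sort proceeds by recursively splitting the array and merging sorted halves.
After all merges, the sorted array is [1, 8, 10, 12].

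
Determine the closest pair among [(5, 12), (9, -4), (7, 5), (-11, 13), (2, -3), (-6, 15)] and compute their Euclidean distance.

Computing all pairwise distances among 6 points:

d((5, 12), (9, -4)) = 16.4924
d((5, 12), (7, 5)) = 7.2801
d((5, 12), (-11, 13)) = 16.0312
d((5, 12), (2, -3)) = 15.2971
d((5, 12), (-6, 15)) = 11.4018
d((9, -4), (7, 5)) = 9.2195
d((9, -4), (-11, 13)) = 26.2488
d((9, -4), (2, -3)) = 7.0711
d((9, -4), (-6, 15)) = 24.2074
d((7, 5), (-11, 13)) = 19.6977
d((7, 5), (2, -3)) = 9.434
d((7, 5), (-6, 15)) = 16.4012
d((-11, 13), (2, -3)) = 20.6155
d((-11, 13), (-6, 15)) = 5.3852 <-- minimum
d((2, -3), (-6, 15)) = 19.6977

Closest pair: (-11, 13) and (-6, 15) with distance 5.3852

The closest pair is (-11, 13) and (-6, 15) with Euclidean distance 5.3852. For 6 points, brute-force pairwise comparison is shown above. For large n, the divide-and-conquer algorithm (sort by x, recurse on halves, check the dividing strip) achieves O(n log n).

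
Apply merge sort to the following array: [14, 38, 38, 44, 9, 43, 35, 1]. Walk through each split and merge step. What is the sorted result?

Merge sort trace:

Split: [14, 38, 38, 44, 9, 43, 35, 1] -> [14, 38, 38, 44] and [9, 43, 35, 1]
  Split: [14, 38, 38, 44] -> [14, 38] and [38, 44]
    Split: [14, 38] -> [14] and [38]
    Merge: [14] + [38] -> [14, 38]
    Split: [38, 44] -> [38] and [44]
    Merge: [38] + [44] -> [38, 44]
  Merge: [14, 38] + [38, 44] -> [14, 38, 38, 44]
  Split: [9, 43, 35, 1] -> [9, 43] and [35, 1]
    Split: [9, 43] -> [9] and [43]
    Merge: [9] + [43] -> [9, 43]
    Split: [35, 1] -> [35] and [1]
    Merge: [35] + [1] -> [1, 35]
  Merge: [9, 43] + [1, 35] -> [1, 9, 35, 43]
Merge: [14, 38, 38, 44] + [1, 9, 35, 43] -> [1, 9, 14, 35, 38, 38, 43, 44]

Final sorted array: [1, 9, 14, 35, 38, 38, 43, 44]

The merge sort proceeds by recursively splitting the array and merging sorted halves.
After all merges, the sorted array is [1, 9, 14, 35, 38, 38, 43, 44].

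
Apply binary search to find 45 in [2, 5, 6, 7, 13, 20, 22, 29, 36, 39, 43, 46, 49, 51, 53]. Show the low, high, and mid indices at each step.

Binary search for 45 in [2, 5, 6, 7, 13, 20, 22, 29, 36, 39, 43, 46, 49, 51, 53]:

lo=0, hi=14, mid=7, arr[mid]=29 -> 29 < 45, search right half
lo=8, hi=14, mid=11, arr[mid]=46 -> 46 > 45, search left half
lo=8, hi=10, mid=9, arr[mid]=39 -> 39 < 45, search right half
lo=10, hi=10, mid=10, arr[mid]=43 -> 43 < 45, search right half
lo=11 > hi=10, target 45 not found

Binary search determines that 45 is not in the array after 4 comparisons. The search space was exhausted without finding the target.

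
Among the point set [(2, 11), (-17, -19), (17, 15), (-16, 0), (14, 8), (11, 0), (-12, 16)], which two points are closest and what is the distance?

Computing all pairwise distances among 7 points:

d((2, 11), (-17, -19)) = 35.5106
d((2, 11), (17, 15)) = 15.5242
d((2, 11), (-16, 0)) = 21.095
d((2, 11), (14, 8)) = 12.3693
d((2, 11), (11, 0)) = 14.2127
d((2, 11), (-12, 16)) = 14.8661
d((-17, -19), (17, 15)) = 48.0833
d((-17, -19), (-16, 0)) = 19.0263
d((-17, -19), (14, 8)) = 41.1096
d((-17, -19), (11, 0)) = 33.8378
d((-17, -19), (-12, 16)) = 35.3553
d((17, 15), (-16, 0)) = 36.2491
d((17, 15), (14, 8)) = 7.6158 <-- minimum
d((17, 15), (11, 0)) = 16.1555
d((17, 15), (-12, 16)) = 29.0172
d((-16, 0), (14, 8)) = 31.0483
d((-16, 0), (11, 0)) = 27.0
d((-16, 0), (-12, 16)) = 16.4924
d((14, 8), (11, 0)) = 8.544
d((14, 8), (-12, 16)) = 27.2029
d((11, 0), (-12, 16)) = 28.0179

Closest pair: (17, 15) and (14, 8) with distance 7.6158

The closest pair is (17, 15) and (14, 8) with Euclidean distance 7.6158. For 7 points, brute-force pairwise comparison is shown above. For large n, the divide-and-conquer algorithm (sort by x, recurse on halves, check the dividing strip) achieves O(n log n).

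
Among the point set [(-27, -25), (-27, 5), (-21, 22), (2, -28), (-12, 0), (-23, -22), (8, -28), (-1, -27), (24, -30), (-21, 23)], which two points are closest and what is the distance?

Computing all pairwise distances among 10 points:

d((-27, -25), (-27, 5)) = 30.0
d((-27, -25), (-21, 22)) = 47.3814
d((-27, -25), (2, -28)) = 29.1548
d((-27, -25), (-12, 0)) = 29.1548
d((-27, -25), (-23, -22)) = 5.0
d((-27, -25), (8, -28)) = 35.1283
d((-27, -25), (-1, -27)) = 26.0768
d((-27, -25), (24, -30)) = 51.2445
d((-27, -25), (-21, 23)) = 48.3735
d((-27, 5), (-21, 22)) = 18.0278
d((-27, 5), (2, -28)) = 43.9318
d((-27, 5), (-12, 0)) = 15.8114
d((-27, 5), (-23, -22)) = 27.2947
d((-27, 5), (8, -28)) = 48.1041
d((-27, 5), (-1, -27)) = 41.2311
d((-27, 5), (24, -30)) = 61.8547
d((-27, 5), (-21, 23)) = 18.9737
d((-21, 22), (2, -28)) = 55.0364
d((-21, 22), (-12, 0)) = 23.7697
d((-21, 22), (-23, -22)) = 44.0454
d((-21, 22), (8, -28)) = 57.8014
d((-21, 22), (-1, -27)) = 52.9245
d((-21, 22), (24, -30)) = 68.7677
d((-21, 22), (-21, 23)) = 1.0 <-- minimum
d((2, -28), (-12, 0)) = 31.305
d((2, -28), (-23, -22)) = 25.7099
d((2, -28), (8, -28)) = 6.0
d((2, -28), (-1, -27)) = 3.1623
d((2, -28), (24, -30)) = 22.0907
d((2, -28), (-21, 23)) = 55.9464
d((-12, 0), (-23, -22)) = 24.5967
d((-12, 0), (8, -28)) = 34.4093
d((-12, 0), (-1, -27)) = 29.1548
d((-12, 0), (24, -30)) = 46.8615
d((-12, 0), (-21, 23)) = 24.6982
d((-23, -22), (8, -28)) = 31.5753
d((-23, -22), (-1, -27)) = 22.561
d((-23, -22), (24, -30)) = 47.676
d((-23, -22), (-21, 23)) = 45.0444
d((8, -28), (-1, -27)) = 9.0554
d((8, -28), (24, -30)) = 16.1245
d((8, -28), (-21, 23)) = 58.6686
d((-1, -27), (24, -30)) = 25.1794
d((-1, -27), (-21, 23)) = 53.8516
d((24, -30), (-21, 23)) = 69.527

Closest pair: (-21, 22) and (-21, 23) with distance 1.0

The closest pair is (-21, 22) and (-21, 23) with Euclidean distance 1.0. For 10 points, brute-force pairwise comparison is shown above. For large n, the divide-and-conquer algorithm (sort by x, recurse on halves, check the dividing strip) achieves O(n log n).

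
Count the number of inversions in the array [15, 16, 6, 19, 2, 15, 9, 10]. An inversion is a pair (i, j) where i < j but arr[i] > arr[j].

Finding inversions in [15, 16, 6, 19, 2, 15, 9, 10]:

(0, 2): arr[0]=15 > arr[2]=6
(0, 4): arr[0]=15 > arr[4]=2
(0, 6): arr[0]=15 > arr[6]=9
(0, 7): arr[0]=15 > arr[7]=10
(1, 2): arr[1]=16 > arr[2]=6
(1, 4): arr[1]=16 > arr[4]=2
(1, 5): arr[1]=16 > arr[5]=15
(1, 6): arr[1]=16 > arr[6]=9
(1, 7): arr[1]=16 > arr[7]=10
(2, 4): arr[2]=6 > arr[4]=2
(3, 4): arr[3]=19 > arr[4]=2
(3, 5): arr[3]=19 > arr[5]=15
(3, 6): arr[3]=19 > arr[6]=9
(3, 7): arr[3]=19 > arr[7]=10
(5, 6): arr[5]=15 > arr[6]=9
(5, 7): arr[5]=15 > arr[7]=10

Total inversions: 16

The array has 16 inversion(s): (0,2), (0,4), (0,6), (0,7), (1,2), (1,4), (1,5), (1,6), (1,7), (2,4), (3,4), (3,5), (3,6), (3,7), (5,6), (5,7). Each pair (i,j) satisfies i < j and arr[i] > arr[j].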